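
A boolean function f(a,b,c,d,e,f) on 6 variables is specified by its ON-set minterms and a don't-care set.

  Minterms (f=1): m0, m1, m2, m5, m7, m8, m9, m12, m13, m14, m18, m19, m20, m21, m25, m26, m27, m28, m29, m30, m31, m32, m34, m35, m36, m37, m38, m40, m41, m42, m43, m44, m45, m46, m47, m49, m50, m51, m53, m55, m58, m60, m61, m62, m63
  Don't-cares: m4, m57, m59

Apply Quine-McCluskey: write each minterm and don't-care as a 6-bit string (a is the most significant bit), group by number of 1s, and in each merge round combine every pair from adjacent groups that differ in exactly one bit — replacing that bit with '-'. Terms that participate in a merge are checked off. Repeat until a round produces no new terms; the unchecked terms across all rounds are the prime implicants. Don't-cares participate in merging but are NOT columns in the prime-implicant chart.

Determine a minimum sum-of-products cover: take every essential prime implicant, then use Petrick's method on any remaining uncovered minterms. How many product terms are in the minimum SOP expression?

[col 0] 000000*, 000001*, 000010*, 000100*, 000101*, 000111*, 001000*, 001001*, 001100*, 001101*, 001110*, 010010*, 010011*, 010100*, 010101*, 011001*, 011010*, 011011*, 011100*, 011101*, 011110*, 011111*, 100000*, 100010*, 100011*, 100100*, 100101*, 100110*, 101000*, 101001*, 101010*, 101011*, 101100*, 101101*, 101110*, 101111*, 110001*, 110010*, 110011*, 110101*, 110111*, 111001*, 111010*, 111011*, 111100*, 111101*, 111110*, 111111*
[col 1] -00000*, -00010*, -00100*, -00101*, -01000*, -01001*, -01100*, -01101*, -01110*, -10010*, -10011*, -10101*, -11001*, -11010*, -11011*, -11100*, -11101*, -11110*, -11111*, 0-0010*, 0-0100*, 0-0101*, 0-1001*, 0-1100*, 0-1101*, 0-1110*, 00-000*, 00-001*, 00-100*, 00-101*, 000-00*, 000-01*, 0000-0*, 00000-*, 0001-1, 00010-*, 001-00*, 001-01*, 00100-*, 0011-0*, 00110-*, 01-010*, 01-011*, 01-100*, 01-101*, 01001-*, 01010-*, 011-01*, 011-10*, 011-11*, 0110-1*, 01101-*, 0111-0*, 0111-1*, 01110-*, 01111-*, 1-0010*, 1-0011*, 1-0101*, 1-1001*, 1-1010*, 1-1011*, 1-1100*, 1-1101*, 1-1110*, 1-1111*, 10-000*, 10-010*, 10-011*, 10-100*, 10-101*, 10-110*, 100-00*, 100-10*, 1000-0*, 10001-*, 1001-0*, 10010-*, 101-00*, 101-01*, 101-10*, 101-11*, 1010-0*, 1010-1*, 10100-*, 10101-*, 1011-0*, 1011-1*, 10110-*, 10111-*, 11-001*, 11-010*, 11-011*, 11-101*, 11-111*, 110-01*, 110-11*, 1100-1*, 11001-*, 1101-1*, 111-01*, 111-10*, 111-11*, 1110-1*, 11101-*, 1111-0*, 1111-1*, 11110-*, 11111-*
[col 2] --0010, --0101*, --1001*, --1100*, --1101*, --1110*, -0-000*, -0-100*, -0-101*, -00-00*, -000-0, -0010-*, -01-00*, -01-01*, -0100-*, -011-0*, -0110-*, -1-010*, -1-011*, -1-101*, -1001-*, -11-01*, -11-10*, -11-11*, -110-1*, -1101-*, -111-0*, -111-1*, -1110-*, -1111-*, 0--100*, 0--101*, 0-010-*, 0-1-01*, 0-11-0*, 0-110-*, 00--00*, 00--01*, 00-00-*, 00-10-*, 000-0-*, 001-0-*, 01-01-*, 01-10-*, 011--1*, 011-1-*, 0111--*, 1--010*, 1--011*, 1--101*, 1-001-*, 1-1-01*, 1-1-10*, 1-1-11*, 1-10-1*, 1-101-*, 1-11-0*, 1-11-1*, 1-110-*, 1-111-*, 10--00*, 10--10*, 10-0-0*, 10-01-*, 10-1-0*, 10-10-*, 100--0*, 101--0*, 101--1*, 101-0-*, 101-1-*, 1010--*, 1011--*, 11--01*, 11--11*, 11-0-1*, 11-01-*, 11-1-1*, 110--1*, 111--1*, 111-1-*, 1111--*
[col 3] ---101, --1-01, --11-0, --110-, -0--00, -0-10-, -01-0-, -1-01-, -11--1, -11-1-, -111--, 0--10-, 00--0-, 1--01-, 1-1--1, 1-1-1-, 1-11--, 10---0, 101---, 11---1
Prime implicants: ---101, --0010, --1-01, --11-0, --110-, -0--00, -0-10-, -000-0, -01-0-, -1-01-, -11--1, -11-1-, -111--, 0--10-, 00--0-, 0001-1, 1--01-, 1-1--1, 1-1-1-, 1-11--, 10---0, 101---, 11---1
PI chart (minterm → PIs covering it):
  0 | -0--00,-000-0,00--0-
  1 | 00--0-  (sole → essential)
  2 | --0010,-000-0
  5 | ---101,-0-10-,0--10-,00--0-,0001-1
  7 | 0001-1  (sole → essential)
  8 | -0--00,-01-0-,00--0-
  9 | --1-01,-01-0-,00--0-
  12 | --11-0,--110-,-0--00,-0-10-,-01-0-,0--10-,00--0-
  13 | ---101,--1-01,--110-,-0-10-,-01-0-,0--10-,00--0-
  14 | --11-0  (sole → essential)
  18 | --0010,-1-01-
  19 | -1-01-  (sole → essential)
  20 | 0--10-  (sole → essential)
  21 | ---101,0--10-
  25 | --1-01,-11--1
  26 | -1-01-,-11-1-
  27 | -1-01-,-11--1,-11-1-
  28 | --11-0,--110-,-111--,0--10-
  29 | ---101,--1-01,--110-,-11--1,-111--,0--10-
  30 | --11-0,-11-1-,-111--
  31 | -11--1,-11-1-,-111--
  32 | -0--00,-000-0,10---0
  34 | --0010,-000-0,1--01-,10---0
  35 | 1--01-  (sole → essential)
  36 | -0--00,-0-10-,10---0
  37 | ---101,-0-10-
  38 | 10---0  (sole → essential)
  40 | -0--00,-01-0-,10---0,101---
  41 | --1-01,-01-0-,1-1--1,101---
  42 | 1--01-,1-1-1-,10---0,101---
  43 | 1--01-,1-1--1,1-1-1-,101---
  44 | --11-0,--110-,-0--00,-0-10-,-01-0-,1-11--,10---0,101---
  45 | ---101,--1-01,--110-,-0-10-,-01-0-,1-1--1,1-11--,101---
  46 | --11-0,1-1-1-,1-11--,10---0,101---
  47 | 1-1--1,1-1-1-,1-11--,101---
  49 | 11---1  (sole → essential)
  50 | --0010,-1-01-,1--01-
  51 | -1-01-,1--01-,11---1
  53 | ---101,11---1
  55 | 11---1  (sole → essential)
  58 | -1-01-,-11-1-,1--01-,1-1-1-
  60 | --11-0,--110-,-111--,1-11--
  61 | ---101,--1-01,--110-,-11--1,-111--,1-1--1,1-11--,11---1
  62 | --11-0,-11-1-,-111--,1-1-1-,1-11--
  63 | -11--1,-11-1-,-111--,1-1--1,1-1-1-,1-11--,11---1
Essential prime implicants: --11-0, -1-01-, 0--10-, 00--0-, 0001-1, 1--01-, 10---0, 11---1
Petrick residual → ---101, --0010, -11--1, 1-1--1
Minimum SOP uses 12 PIs: de'f + c'd'ef' + cdf' + bd'e + bcf + a'de' + a'b'e' + a'b'c'df + ad'e + acf + ab'f' + abf

12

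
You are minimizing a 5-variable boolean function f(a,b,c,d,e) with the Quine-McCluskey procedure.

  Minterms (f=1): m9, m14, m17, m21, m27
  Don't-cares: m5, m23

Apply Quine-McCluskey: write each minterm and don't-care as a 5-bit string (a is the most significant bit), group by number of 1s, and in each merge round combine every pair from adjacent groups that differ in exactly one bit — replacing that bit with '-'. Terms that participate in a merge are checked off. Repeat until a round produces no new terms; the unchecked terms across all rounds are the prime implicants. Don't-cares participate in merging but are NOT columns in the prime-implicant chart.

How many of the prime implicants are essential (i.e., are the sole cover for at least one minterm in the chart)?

4

size-2^0 implicants → 00101(✓)  01001  01110  10001(✓)  10101(✓)  10111(✓)  11011
size-2^1 implicants → -0101  10-01  101-1
Unchecked terms (primes): -0101, 01001, 01110, 10-01, 101-1, 11011
Minterm coverage:
  m9 ⊆ 01001 [E]
  m14 ⊆ 01110 [E]
  m17 ⊆ 10-01 [E]
  m21 ⊆ -0101,10-01,101-1
  m27 ⊆ 11011 [E]
E = {01001, 01110, 10-01, 11011}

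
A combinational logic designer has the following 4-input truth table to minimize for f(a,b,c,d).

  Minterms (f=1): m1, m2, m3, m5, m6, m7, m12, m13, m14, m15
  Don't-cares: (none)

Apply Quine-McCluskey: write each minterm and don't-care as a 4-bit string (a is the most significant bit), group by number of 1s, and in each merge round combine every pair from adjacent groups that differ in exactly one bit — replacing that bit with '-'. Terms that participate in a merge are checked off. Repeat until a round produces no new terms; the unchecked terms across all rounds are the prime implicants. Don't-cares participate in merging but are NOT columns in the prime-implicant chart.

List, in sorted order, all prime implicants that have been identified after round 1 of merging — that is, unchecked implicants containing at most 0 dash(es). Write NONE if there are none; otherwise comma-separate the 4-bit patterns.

NONE

Round 0: 0001✓ 0010✓ 0011✓ 0101✓ 0110✓ 0111✓ 1100✓ 1101✓ 1110✓ 1111✓
Round 1: -101✓ -110✓ -111✓ 0-01✓ 0-10✓ 0-11✓ 00-1✓ 001-✓ 01-1✓ 011-✓ 11-0✓ 11-1✓ 110-✓ 111-✓
Round 2: -1-1 -11- 0--1 0-1- 11--
PIs = {-1-1, -11-, 0--1, 0-1-, 11--}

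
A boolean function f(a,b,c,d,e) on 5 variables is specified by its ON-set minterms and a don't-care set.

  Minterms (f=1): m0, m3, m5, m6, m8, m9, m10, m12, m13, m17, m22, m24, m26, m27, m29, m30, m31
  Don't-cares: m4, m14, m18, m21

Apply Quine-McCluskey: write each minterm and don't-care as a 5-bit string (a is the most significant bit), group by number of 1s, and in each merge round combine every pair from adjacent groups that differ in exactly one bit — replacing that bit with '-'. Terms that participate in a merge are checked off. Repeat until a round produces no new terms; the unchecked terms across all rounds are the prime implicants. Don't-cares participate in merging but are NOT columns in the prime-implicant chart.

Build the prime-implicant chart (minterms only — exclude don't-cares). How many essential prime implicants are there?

6

Round 0: 00000✓ 00011 00100✓ 00101✓ 00110✓ 01000✓ 01001✓ 01010✓ 01100✓ 01101✓ 01110✓ 10001✓ 10010✓ 10101✓ 10110✓ 11000✓ 11010✓ 11011✓ 11101✓ 11110✓ 11111✓
Round 1: -0101✓ -0110✓ -1000✓ -1010✓ -1101✓ -1110✓ 0-000✓ 0-100✓ 0-101✓ 0-110✓ 00-00✓ 001-0✓ 0010-✓ 01-00✓ 01-01✓ 01-10✓ 010-0✓ 0100-✓ 011-0✓ 0110-✓ 1-010✓ 1-101✓ 1-110✓ 10-01 10-10✓ 11-10✓ 11-11✓ 110-0✓ 1101-✓ 111-1 1111-✓
Round 2: --101 --110 -1-10 -10-0 0--00 0-1-0 0-10- 01--0 01-0- 1--10 11-1-
PIs = {--101, --110, -1-10, -10-0, 0--00, 0-1-0, 0-10-, 00011, 01--0, 01-0-, 1--10, 10-01, 11-1-, 111-1}
Coverage chart:
  m0: 0--00 ←essential
  m3: 00011 ←essential
  m5: --101,0-10-
  m6: --110,0-1-0
  m8: -10-0,0--00,01--0,01-0-
  m9: 01-0- ←essential
  m10: -1-10,-10-0,01--0
  m12: 0--00,0-1-0,0-10-,01--0,01-0-
  m13: --101,0-10-,01-0-
  m17: 10-01 ←essential
  m22: --110,1--10
  m24: -10-0 ←essential
  m26: -1-10,-10-0,1--10,11-1-
  m27: 11-1- ←essential
  m29: --101,111-1
  m30: --110,-1-10,1--10,11-1-
  m31: 11-1-,111-1
Essential: -10-0, 0--00, 00011, 01-0-, 10-01, 11-1-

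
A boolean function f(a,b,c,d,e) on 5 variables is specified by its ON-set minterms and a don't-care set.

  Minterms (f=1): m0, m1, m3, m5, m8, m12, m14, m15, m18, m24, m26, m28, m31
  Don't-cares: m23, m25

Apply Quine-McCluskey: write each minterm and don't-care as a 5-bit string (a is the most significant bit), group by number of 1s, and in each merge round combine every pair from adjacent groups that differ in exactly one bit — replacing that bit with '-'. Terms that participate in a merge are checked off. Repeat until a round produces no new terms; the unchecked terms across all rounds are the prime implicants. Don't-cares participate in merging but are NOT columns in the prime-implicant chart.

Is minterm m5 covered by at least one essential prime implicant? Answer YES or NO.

YES

size-2^0 implicants → 00000(✓)  00001(✓)  00011(✓)  00101(✓)  01000(✓)  01100(✓)  01110(✓)  01111(✓)  10010(✓)  10111(✓)  11000(✓)  11001(✓)  11010(✓)  11100(✓)  11111(✓)
size-2^1 implicants → -1000(✓)  -1100(✓)  -1111  0-000  00-01  000-1  0000-  01-00(✓)  011-0  0111-  1-010  1-111  11-00(✓)  110-0  1100-
size-2^2 implicants → -1-00
Unchecked terms (primes): -1-00, -1111, 0-000, 00-01, 000-1, 0000-, 011-0, 0111-, 1-010, 1-111, 110-0, 1100-
Minterm coverage:
  m0 ⊆ 0-000,0000-
  m1 ⊆ 00-01,000-1,0000-
  m3 ⊆ 000-1 [E]
  m5 ⊆ 00-01 [E]
  m8 ⊆ -1-00,0-000
  m12 ⊆ -1-00,011-0
  m14 ⊆ 011-0,0111-
  m15 ⊆ -1111,0111-
  m18 ⊆ 1-010 [E]
  m24 ⊆ -1-00,110-0,1100-
  m26 ⊆ 1-010,110-0
  m28 ⊆ -1-00 [E]
  m31 ⊆ -1111,1-111
E = {-1-00, 00-01, 000-1, 1-010}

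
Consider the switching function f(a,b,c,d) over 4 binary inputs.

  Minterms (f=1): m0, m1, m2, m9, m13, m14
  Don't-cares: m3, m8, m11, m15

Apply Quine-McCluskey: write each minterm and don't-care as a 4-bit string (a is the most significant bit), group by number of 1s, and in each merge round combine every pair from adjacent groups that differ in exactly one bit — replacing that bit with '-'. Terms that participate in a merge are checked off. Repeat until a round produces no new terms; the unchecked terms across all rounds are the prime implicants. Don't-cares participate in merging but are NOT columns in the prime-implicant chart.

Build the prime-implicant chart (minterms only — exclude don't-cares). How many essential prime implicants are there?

Round 0: 0000✓ 0001✓ 0010✓ 0011✓ 1000✓ 1001✓ 1011✓ 1101✓ 1110✓ 1111✓
Round 1: -000✓ -001✓ -011✓ 00-0✓ 00-1✓ 000-✓ 001-✓ 1-01✓ 1-11✓ 10-1✓ 100-✓ 11-1✓ 111-
Round 2: -0-1 -00- 00-- 1--1
PIs = {-0-1, -00-, 00--, 1--1, 111-}
Coverage chart:
  m0: -00-,00--
  m1: -0-1,-00-,00--
  m2: 00-- ←essential
  m9: -0-1,-00-,1--1
  m13: 1--1 ←essential
  m14: 111- ←essential
Essential: 00--, 1--1, 111-

3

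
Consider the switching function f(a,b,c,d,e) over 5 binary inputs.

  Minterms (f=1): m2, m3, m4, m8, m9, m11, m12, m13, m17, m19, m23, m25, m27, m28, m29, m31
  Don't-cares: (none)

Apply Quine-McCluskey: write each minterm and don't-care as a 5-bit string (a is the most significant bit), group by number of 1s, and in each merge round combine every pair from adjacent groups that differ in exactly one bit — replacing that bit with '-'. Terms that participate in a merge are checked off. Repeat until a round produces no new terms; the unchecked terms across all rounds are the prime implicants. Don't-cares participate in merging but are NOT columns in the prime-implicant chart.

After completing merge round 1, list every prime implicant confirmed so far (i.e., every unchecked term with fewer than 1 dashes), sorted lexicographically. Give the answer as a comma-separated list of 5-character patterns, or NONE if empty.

NONE

[col 0] 00010*, 00011*, 00100*, 01000*, 01001*, 01011*, 01100*, 01101*, 10001*, 10011*, 10111*, 11001*, 11011*, 11100*, 11101*, 11111*
[col 1] -0011*, -1001*, -1011*, -1100*, -1101*, 0-011*, 0-100, 0001-, 01-00*, 01-01*, 010-1*, 0100-*, 0110-*, 1-001*, 1-011*, 1-111*, 10-11*, 100-1*, 11-01*, 11-11*, 110-1*, 111-1*, 1110-*
[col 2] --011, -1-01, -10-1, -110-, 01-0-, 1--11, 1-0-1, 11--1
Prime implicants: --011, -1-01, -10-1, -110-, 0-100, 0001-, 01-0-, 1--11, 1-0-1, 11--1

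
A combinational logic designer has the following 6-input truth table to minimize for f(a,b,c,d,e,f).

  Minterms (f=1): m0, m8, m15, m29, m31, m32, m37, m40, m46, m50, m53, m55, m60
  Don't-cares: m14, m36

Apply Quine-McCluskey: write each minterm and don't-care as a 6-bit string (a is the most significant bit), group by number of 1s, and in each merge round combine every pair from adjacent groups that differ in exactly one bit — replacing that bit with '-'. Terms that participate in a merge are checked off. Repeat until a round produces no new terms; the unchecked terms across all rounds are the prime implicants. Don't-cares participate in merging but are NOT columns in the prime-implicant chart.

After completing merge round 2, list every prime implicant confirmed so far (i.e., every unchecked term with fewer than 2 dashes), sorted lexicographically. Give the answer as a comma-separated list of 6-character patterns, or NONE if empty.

Round 0: 000000✓ 001000✓ 001110✓ 001111✓ 011101✓ 011111✓ 100000✓ 100100✓ 100101✓ 101000✓ 101110✓ 110010 110101✓ 110111✓ 111100
Round 1: -00000✓ -01000✓ -01110 0-1111 00-000✓ 00111- 0111-1 1-0101 10-000✓ 100-00 10010- 1101-1
Round 2: -0-000
PIs = {-0-000, -01110, 0-1111, 00111-, 0111-1, 1-0101, 100-00, 10010-, 110010, 1101-1, 111100}

-01110, 0-1111, 00111-, 0111-1, 1-0101, 100-00, 10010-, 110010, 1101-1, 111100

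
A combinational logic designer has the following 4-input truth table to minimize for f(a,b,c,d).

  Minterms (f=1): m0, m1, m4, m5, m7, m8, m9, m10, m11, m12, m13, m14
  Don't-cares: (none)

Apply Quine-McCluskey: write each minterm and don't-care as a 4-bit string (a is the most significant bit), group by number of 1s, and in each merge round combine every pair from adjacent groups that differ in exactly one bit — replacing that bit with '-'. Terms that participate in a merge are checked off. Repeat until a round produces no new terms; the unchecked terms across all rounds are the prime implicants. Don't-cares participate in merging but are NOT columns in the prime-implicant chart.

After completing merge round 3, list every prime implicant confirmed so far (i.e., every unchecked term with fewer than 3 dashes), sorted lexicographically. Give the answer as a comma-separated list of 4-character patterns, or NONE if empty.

Round 0: 0000✓ 0001✓ 0100✓ 0101✓ 0111✓ 1000✓ 1001✓ 1010✓ 1011✓ 1100✓ 1101✓ 1110✓
Round 1: -000✓ -001✓ -100✓ -101✓ 0-00✓ 0-01✓ 000-✓ 01-1 010-✓ 1-00✓ 1-01✓ 1-10✓ 10-0✓ 10-1✓ 100-✓ 101-✓ 11-0✓ 110-✓
Round 2: --00✓ --01✓ -00-✓ -10-✓ 0-0-✓ 1--0 1-0-✓ 10--
Round 3: --0-
PIs = {--0-, 01-1, 1--0, 10--}

01-1, 1--0, 10--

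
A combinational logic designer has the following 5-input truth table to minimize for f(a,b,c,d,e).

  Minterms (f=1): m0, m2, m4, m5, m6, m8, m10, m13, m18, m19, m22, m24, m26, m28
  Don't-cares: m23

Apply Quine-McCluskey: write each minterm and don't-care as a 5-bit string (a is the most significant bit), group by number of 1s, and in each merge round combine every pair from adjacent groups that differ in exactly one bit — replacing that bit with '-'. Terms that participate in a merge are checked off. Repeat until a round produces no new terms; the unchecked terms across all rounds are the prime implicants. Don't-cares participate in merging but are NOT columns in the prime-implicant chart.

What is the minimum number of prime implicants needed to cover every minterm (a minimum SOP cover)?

5

size-2^0 implicants → 00000(✓)  00010(✓)  00100(✓)  00101(✓)  00110(✓)  01000(✓)  01010(✓)  01101(✓)  10010(✓)  10011(✓)  10110(✓)  10111(✓)  11000(✓)  11010(✓)  11100(✓)
size-2^1 implicants → -0010(✓)  -0110(✓)  -1000(✓)  -1010(✓)  0-000(✓)  0-010(✓)  0-101  00-00(✓)  00-10(✓)  000-0(✓)  001-0(✓)  0010-  010-0(✓)  1-010(✓)  10-10(✓)  10-11(✓)  1001-(✓)  1011-(✓)  11-00  110-0(✓)
size-2^2 implicants → --010  -0-10  -10-0  0-0-0  00--0  10-1-
Unchecked terms (primes): --010, -0-10, -10-0, 0-0-0, 0-101, 00--0, 0010-, 10-1-, 11-00
Minterm coverage:
  m0 ⊆ 0-0-0,00--0
  m2 ⊆ --010,-0-10,0-0-0,00--0
  m4 ⊆ 00--0,0010-
  m5 ⊆ 0-101,0010-
  m6 ⊆ -0-10,00--0
  m8 ⊆ -10-0,0-0-0
  m10 ⊆ --010,-10-0,0-0-0
  m13 ⊆ 0-101 [E]
  m18 ⊆ --010,-0-10,10-1-
  m19 ⊆ 10-1- [E]
  m22 ⊆ -0-10,10-1-
  m24 ⊆ -10-0,11-00
  m26 ⊆ --010,-10-0
  m28 ⊆ 11-00 [E]
E = {0-101, 10-1-, 11-00}
Petrick residual → -10-0, 00--0
Cover = bc'e' + a'cd'e + a'b'e' + ab'd + abd'e'  |cover|=5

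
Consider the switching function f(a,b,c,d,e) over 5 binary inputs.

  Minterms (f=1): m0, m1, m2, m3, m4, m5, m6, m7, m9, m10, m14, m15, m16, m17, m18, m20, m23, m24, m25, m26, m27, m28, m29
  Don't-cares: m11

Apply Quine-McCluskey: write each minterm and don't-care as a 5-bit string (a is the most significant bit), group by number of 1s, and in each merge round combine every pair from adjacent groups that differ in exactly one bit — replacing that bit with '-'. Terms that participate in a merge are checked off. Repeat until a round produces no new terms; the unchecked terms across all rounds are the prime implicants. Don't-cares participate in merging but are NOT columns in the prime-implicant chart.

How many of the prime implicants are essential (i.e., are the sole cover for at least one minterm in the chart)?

4

[col 0] 00000*, 00001*, 00010*, 00011*, 00100*, 00101*, 00110*, 00111*, 01001*, 01010*, 01011*, 01110*, 01111*, 10000*, 10001*, 10010*, 10100*, 10111*, 11000*, 11001*, 11010*, 11011*, 11100*, 11101*
[col 1] -0000*, -0001*, -0010*, -0100*, -0111, -1001*, -1010*, -1011*, 0-001*, 0-010*, 0-011*, 0-110*, 0-111*, 00-00*, 00-01*, 00-10*, 00-11*, 000-0*, 000-1*, 0000-*, 0001-*, 001-0*, 001-1*, 0010-*, 0011-*, 01-10*, 01-11*, 010-1*, 0101-*, 0111-*, 1-000*, 1-001*, 1-010*, 1-100*, 10-00*, 100-0*, 1000-*, 11-00*, 11-01*, 110-0*, 110-1*, 1100-*, 1101-*, 1110-*
[col 2] --001, --010, -0-00, -00-0, -000-, -10-1, -101-, 0--10*, 0--11*, 0-0-1, 0-01-*, 0-11-*, 00--0*, 00--1*, 00-0-*, 00-1-*, 000--*, 001--*, 01-1-*, 1--00, 1-0-0, 1-00-, 11-0-, 110--
[col 3] 0--1-, 00---
Prime implicants: --001, --010, -0-00, -00-0, -000-, -0111, -10-1, -101-, 0--1-, 0-0-1, 00---, 1--00, 1-0-0, 1-00-, 11-0-, 110--
PI chart (minterm → PIs covering it):
  0 | -0-00,-00-0,-000-,00---
  1 | --001,-000-,0-0-1,00---
  2 | --010,-00-0,0--1-,00---
  3 | 0--1-,0-0-1,00---
  4 | -0-00,00---
  5 | 00---  (sole → essential)
  6 | 0--1-,00---
  7 | -0111,0--1-,00---
  9 | --001,-10-1,0-0-1
  10 | --010,-101-,0--1-
  14 | 0--1-  (sole → essential)
  15 | 0--1-  (sole → essential)
  16 | -0-00,-00-0,-000-,1--00,1-0-0,1-00-
  17 | --001,-000-,1-00-
  18 | --010,-00-0,1-0-0
  20 | -0-00,1--00
  23 | -0111  (sole → essential)
  24 | 1--00,1-0-0,1-00-,11-0-,110--
  25 | --001,-10-1,1-00-,11-0-,110--
  26 | --010,-101-,1-0-0,110--
  27 | -10-1,-101-,110--
  28 | 1--00,11-0-
  29 | 11-0-  (sole → essential)
Essential prime implicants: -0111, 0--1-, 00---, 11-0-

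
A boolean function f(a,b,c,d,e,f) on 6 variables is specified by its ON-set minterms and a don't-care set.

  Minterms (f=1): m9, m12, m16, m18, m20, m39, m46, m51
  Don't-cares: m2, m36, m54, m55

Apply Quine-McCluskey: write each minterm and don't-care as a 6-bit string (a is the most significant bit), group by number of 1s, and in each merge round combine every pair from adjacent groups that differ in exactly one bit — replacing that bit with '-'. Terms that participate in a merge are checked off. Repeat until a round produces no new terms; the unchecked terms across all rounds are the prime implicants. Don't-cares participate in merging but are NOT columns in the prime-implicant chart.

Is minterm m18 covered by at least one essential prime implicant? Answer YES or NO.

NO

[col 0] 000010*, 001001, 001100, 010000*, 010010*, 010100*, 100100, 100111*, 101110, 110011*, 110110*, 110111*
[col 1] 0-0010, 010-00, 0100-0, 1-0111, 110-11, 11011-
Prime implicants: 0-0010, 001001, 001100, 010-00, 0100-0, 1-0111, 100100, 101110, 110-11, 11011-
PI chart (minterm → PIs covering it):
  9 | 001001  (sole → essential)
  12 | 001100  (sole → essential)
  16 | 010-00,0100-0
  18 | 0-0010,0100-0
  20 | 010-00  (sole → essential)
  39 | 1-0111  (sole → essential)
  46 | 101110  (sole → essential)
  51 | 110-11  (sole → essential)
Essential prime implicants: 001001, 001100, 010-00, 1-0111, 101110, 110-11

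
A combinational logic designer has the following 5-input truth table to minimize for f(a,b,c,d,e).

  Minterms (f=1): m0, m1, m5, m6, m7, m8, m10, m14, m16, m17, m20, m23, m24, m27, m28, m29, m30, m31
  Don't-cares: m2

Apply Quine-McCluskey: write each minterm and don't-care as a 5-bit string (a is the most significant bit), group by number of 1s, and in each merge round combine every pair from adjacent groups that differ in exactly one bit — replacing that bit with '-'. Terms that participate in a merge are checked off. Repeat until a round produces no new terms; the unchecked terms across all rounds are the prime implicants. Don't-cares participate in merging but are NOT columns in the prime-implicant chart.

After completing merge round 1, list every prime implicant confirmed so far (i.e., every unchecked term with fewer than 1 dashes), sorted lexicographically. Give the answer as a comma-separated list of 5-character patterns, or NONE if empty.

NONE

Round 0: 00000✓ 00001✓ 00010✓ 00101✓ 00110✓ 00111✓ 01000✓ 01010✓ 01110✓ 10000✓ 10001✓ 10100✓ 10111✓ 11000✓ 11011✓ 11100✓ 11101✓ 11110✓ 11111✓
Round 1: -0000✓ -0001✓ -0111 -1000✓ -1110 0-000✓ 0-010✓ 0-110✓ 00-01 00-10✓ 000-0✓ 0000-✓ 001-1 0011- 01-10✓ 010-0✓ 1-000✓ 1-100✓ 1-111 10-00✓ 1000-✓ 11-00✓ 11-11 111-0✓ 111-1✓ 1110-✓ 1111-✓
Round 2: --000 -000- 0--10 0-0-0 1--00 111--
PIs = {--000, -000-, -0111, -1110, 0--10, 0-0-0, 00-01, 001-1, 0011-, 1--00, 1-111, 11-11, 111--}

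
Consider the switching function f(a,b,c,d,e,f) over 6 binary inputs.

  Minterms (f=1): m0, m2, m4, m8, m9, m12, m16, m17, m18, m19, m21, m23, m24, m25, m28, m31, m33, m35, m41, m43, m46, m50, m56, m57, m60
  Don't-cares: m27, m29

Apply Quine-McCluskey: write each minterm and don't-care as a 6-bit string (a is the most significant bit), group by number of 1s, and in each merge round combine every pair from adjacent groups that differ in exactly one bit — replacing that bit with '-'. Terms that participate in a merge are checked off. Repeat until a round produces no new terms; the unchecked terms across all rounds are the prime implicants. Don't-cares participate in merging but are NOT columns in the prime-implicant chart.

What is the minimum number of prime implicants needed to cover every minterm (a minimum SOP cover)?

size-2^0 implicants → 000000(✓)  000010(✓)  000100(✓)  001000(✓)  001001(✓)  001100(✓)  010000(✓)  010001(✓)  010010(✓)  010011(✓)  010101(✓)  010111(✓)  011000(✓)  011001(✓)  011011(✓)  011100(✓)  011101(✓)  011111(✓)  100001(✓)  100011(✓)  101001(✓)  101011(✓)  101110  110010(✓)  111000(✓)  111001(✓)  111100(✓)
size-2^1 implicants → -01001(✓)  -10010  -11000(✓)  -11001(✓)  -11100(✓)  0-0000(✓)  0-0010(✓)  0-1000(✓)  0-1001(✓)  0-1100(✓)  00-000(✓)  00-100(✓)  000-00(✓)  0000-0(✓)  001-00(✓)  00100-(✓)  01-000(✓)  01-001(✓)  01-011(✓)  01-101(✓)  01-111(✓)  010-01(✓)  010-11(✓)  0100-0(✓)  0100-1(✓)  01000-(✓)  01001-(✓)  0101-1(✓)  011-00(✓)  011-01(✓)  011-11(✓)  0110-1(✓)  01100-(✓)  0111-1(✓)  01110-(✓)  1-1001(✓)  10-001(✓)  10-011(✓)  1000-1(✓)  1010-1(✓)  111-00(✓)  11100-(✓)
size-2^2 implicants → --1001  -11-00  -1100-  0--000  0-00-0  0-1-00  0-100-  00--00  01--01(✓)  01--11(✓)  01-0-1(✓)  01-00-  01-1-1(✓)  010--1(✓)  0100--  011--1(✓)  011-0-  10-0-1
size-2^3 implicants → 01---1
Unchecked terms (primes): --1001, -10010, -11-00, -1100-, 0--000, 0-00-0, 0-1-00, 0-100-, 00--00, 01---1, 01-00-, 0100--, 011-0-, 10-0-1, 101110
Minterm coverage:
  m0 ⊆ 0--000,0-00-0,00--00
  m2 ⊆ 0-00-0 [E]
  m4 ⊆ 00--00 [E]
  m8 ⊆ 0--000,0-1-00,0-100-,00--00
  m9 ⊆ --1001,0-100-
  m12 ⊆ 0-1-00,00--00
  m16 ⊆ 0--000,0-00-0,01-00-,0100--
  m17 ⊆ 01---1,01-00-,0100--
  m18 ⊆ -10010,0-00-0,0100--
  m19 ⊆ 01---1,0100--
  m21 ⊆ 01---1 [E]
  m23 ⊆ 01---1 [E]
  m24 ⊆ -11-00,-1100-,0--000,0-1-00,0-100-,01-00-,011-0-
  m25 ⊆ --1001,-1100-,0-100-,01---1,01-00-,011-0-
  m28 ⊆ -11-00,0-1-00,011-0-
  m31 ⊆ 01---1 [E]
  m33 ⊆ 10-0-1 [E]
  m35 ⊆ 10-0-1 [E]
  m41 ⊆ --1001,10-0-1
  m43 ⊆ 10-0-1 [E]
  m46 ⊆ 101110 [E]
  m50 ⊆ -10010 [E]
  m56 ⊆ -11-00,-1100-
  m57 ⊆ --1001,-1100-
  m60 ⊆ -11-00 [E]
E = {-10010, -11-00, 0-00-0, 00--00, 01---1, 10-0-1, 101110}
Petrick residual → --1001
Cover = cd'e'f + bc'd'ef' + bce'f' + a'c'd'f' + a'b'e'f' + a'bf + ab'd'f + ab'cdef'  |cover|=8

8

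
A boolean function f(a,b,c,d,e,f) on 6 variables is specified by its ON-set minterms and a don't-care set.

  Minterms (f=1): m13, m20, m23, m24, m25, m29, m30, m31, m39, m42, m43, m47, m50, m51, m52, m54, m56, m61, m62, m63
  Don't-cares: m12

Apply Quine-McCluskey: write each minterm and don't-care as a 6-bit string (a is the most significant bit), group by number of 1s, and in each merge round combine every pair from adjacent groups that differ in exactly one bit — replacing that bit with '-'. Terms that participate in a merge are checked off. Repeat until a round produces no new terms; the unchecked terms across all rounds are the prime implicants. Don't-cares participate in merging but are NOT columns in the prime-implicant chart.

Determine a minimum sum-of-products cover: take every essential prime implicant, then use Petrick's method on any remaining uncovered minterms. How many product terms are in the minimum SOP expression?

Round 0: 001100✓ 001101✓ 010100✓ 010111✓ 011000✓ 011001✓ 011101✓ 011110✓ 011111✓ 100111✓ 101010✓ 101011✓ 101111✓ 110010✓ 110011✓ 110100✓ 110110✓ 111000✓ 111101✓ 111110✓ 111111✓
Round 1: -10100 -11000 -11101✓ -11110✓ -11111✓ 0-1101 00110- 01-111 011-01 01100- 0111-1✓ 01111-✓ 1-1111 10-111 101-11 10101- 11-110 110-10 11001- 1101-0 1111-1✓ 11111-✓
Round 2: -111-1 -1111-
PIs = {-10100, -11000, -111-1, -1111-, 0-1101, 00110-, 01-111, 011-01, 01100-, 1-1111, 10-111, 101-11, 10101-, 11-110, 110-10, 11001-, 1101-0}
Coverage chart:
  m13: 0-1101,00110-
  m20: -10100 ←essential
  m23: 01-111 ←essential
  m24: -11000,01100-
  m25: 011-01,01100-
  m29: -111-1,0-1101,011-01
  m30: -1111- ←essential
  m31: -111-1,-1111-,01-111
  m39: 10-111 ←essential
  m42: 10101- ←essential
  m43: 101-11,10101-
  m47: 1-1111,10-111,101-11
  m50: 110-10,11001-
  m51: 11001- ←essential
  m52: -10100,1101-0
  m54: 11-110,110-10,1101-0
  m56: -11000 ←essential
  m61: -111-1 ←essential
  m62: -1111-,11-110
  m63: -111-1,-1111-,1-1111
Essential: -10100, -11000, -111-1, -1111-, 01-111, 10-111, 10101-, 11001-
Petrick residual → 0-1101, 011-01, 11-110
Min cover (11 terms): bc'de'f' + bcd'e'f' + bcdf + bcde + a'cde'f + a'bdef + a'bce'f + ab'def + ab'cd'e + abdef' + abc'd'e

11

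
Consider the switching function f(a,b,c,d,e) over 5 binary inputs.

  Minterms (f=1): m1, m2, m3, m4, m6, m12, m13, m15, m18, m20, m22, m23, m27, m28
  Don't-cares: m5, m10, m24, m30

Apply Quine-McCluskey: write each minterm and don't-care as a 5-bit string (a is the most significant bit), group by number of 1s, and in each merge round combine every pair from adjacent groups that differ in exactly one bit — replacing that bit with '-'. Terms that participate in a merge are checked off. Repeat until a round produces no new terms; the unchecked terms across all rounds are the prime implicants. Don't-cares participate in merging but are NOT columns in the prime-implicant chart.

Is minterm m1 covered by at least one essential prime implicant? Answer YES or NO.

NO

Round 0: 00001✓ 00010✓ 00011✓ 00100✓ 00101✓ 00110✓ 01010✓ 01100✓ 01101✓ 01111✓ 10010✓ 10100✓ 10110✓ 10111✓ 11000✓ 11011 11100✓ 11110✓
Round 1: -0010✓ -0100✓ -0110✓ -1100✓ 0-010 0-100✓ 0-101✓ 00-01 00-10✓ 000-1 0001- 001-0✓ 0010-✓ 011-1 0110-✓ 1-100✓ 1-110✓ 10-10✓ 101-0✓ 1011- 11-00 111-0✓
Round 2: --100 -0-10 -01-0 0-10- 1-1-0
PIs = {--100, -0-10, -01-0, 0-010, 0-10-, 00-01, 000-1, 0001-, 011-1, 1-1-0, 1011-, 11-00, 11011}
Coverage chart:
  m1: 00-01,000-1
  m2: -0-10,0-010,0001-
  m3: 000-1,0001-
  m4: --100,-01-0,0-10-
  m6: -0-10,-01-0
  m12: --100,0-10-
  m13: 0-10-,011-1
  m15: 011-1 ←essential
  m18: -0-10 ←essential
  m20: --100,-01-0,1-1-0
  m22: -0-10,-01-0,1-1-0,1011-
  m23: 1011- ←essential
  m27: 11011 ←essential
  m28: --100,1-1-0,11-00
Essential: -0-10, 011-1, 1011-, 11011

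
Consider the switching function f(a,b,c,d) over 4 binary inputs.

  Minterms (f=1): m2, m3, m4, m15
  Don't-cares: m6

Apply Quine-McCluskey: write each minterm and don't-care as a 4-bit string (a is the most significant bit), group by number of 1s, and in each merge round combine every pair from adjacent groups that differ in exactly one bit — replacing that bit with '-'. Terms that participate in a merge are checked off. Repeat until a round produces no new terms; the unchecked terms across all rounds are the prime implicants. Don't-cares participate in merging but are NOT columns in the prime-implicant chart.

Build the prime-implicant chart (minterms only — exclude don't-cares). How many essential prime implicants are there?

3

[col 0] 0010*, 0011*, 0100*, 0110*, 1111
[col 1] 0-10, 001-, 01-0
Prime implicants: 0-10, 001-, 01-0, 1111
PI chart (minterm → PIs covering it):
  2 | 0-10,001-
  3 | 001-  (sole → essential)
  4 | 01-0  (sole → essential)
  15 | 1111  (sole → essential)
Essential prime implicants: 001-, 01-0, 1111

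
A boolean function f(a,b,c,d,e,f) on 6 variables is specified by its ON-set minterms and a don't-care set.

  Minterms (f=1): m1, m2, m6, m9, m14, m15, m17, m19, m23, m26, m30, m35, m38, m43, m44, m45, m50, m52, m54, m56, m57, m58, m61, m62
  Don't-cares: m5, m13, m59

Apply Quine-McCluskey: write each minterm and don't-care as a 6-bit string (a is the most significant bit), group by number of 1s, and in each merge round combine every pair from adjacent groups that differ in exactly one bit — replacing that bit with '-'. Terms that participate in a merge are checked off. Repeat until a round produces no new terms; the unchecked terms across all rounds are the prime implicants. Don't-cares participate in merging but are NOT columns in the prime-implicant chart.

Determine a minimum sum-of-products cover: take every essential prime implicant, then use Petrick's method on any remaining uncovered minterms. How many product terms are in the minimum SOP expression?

13

size-2^0 implicants → 000001(✓)  000010(✓)  000101(✓)  000110(✓)  001001(✓)  001101(✓)  001110(✓)  001111(✓)  010001(✓)  010011(✓)  010111(✓)  011010(✓)  011110(✓)  100011(✓)  100110(✓)  101011(✓)  101100(✓)  101101(✓)  110010(✓)  110100(✓)  110110(✓)  111000(✓)  111001(✓)  111010(✓)  111011(✓)  111101(✓)  111110(✓)
size-2^1 implicants → -00110  -01101  -11010(✓)  -11110(✓)  0-0001  0-1110  00-001(✓)  00-101(✓)  00-110  000-01(✓)  000-10  001-01(✓)  0011-1  00111-  010-11  0100-1  011-10(✓)  1-0110  1-1011  1-1101  10-011  10110-  11-010(✓)  11-110(✓)  110-10(✓)  1101-0  111-01  111-10(✓)  1110-0(✓)  1110-1(✓)  11100-(✓)  11101-(✓)
size-2^2 implicants → -11-10  00--01  11--10  1110--
Unchecked terms (primes): -00110, -01101, -11-10, 0-0001, 0-1110, 00--01, 00-110, 000-10, 0011-1, 00111-, 010-11, 0100-1, 1-0110, 1-1011, 1-1101, 10-011, 10110-, 11--10, 1101-0, 111-01, 1110--
Minterm coverage:
  m1 ⊆ 0-0001,00--01
  m2 ⊆ 000-10 [E]
  m6 ⊆ -00110,00-110,000-10
  m9 ⊆ 00--01 [E]
  m14 ⊆ 0-1110,00-110,00111-
  m15 ⊆ 0011-1,00111-
  m17 ⊆ 0-0001,0100-1
  m19 ⊆ 010-11,0100-1
  m23 ⊆ 010-11 [E]
  m26 ⊆ -11-10 [E]
  m30 ⊆ -11-10,0-1110
  m35 ⊆ 10-011 [E]
  m38 ⊆ -00110,1-0110
  m43 ⊆ 1-1011,10-011
  m44 ⊆ 10110- [E]
  m45 ⊆ -01101,1-1101,10110-
  m50 ⊆ 11--10 [E]
  m52 ⊆ 1101-0 [E]
  m54 ⊆ 1-0110,11--10,1101-0
  m56 ⊆ 1110-- [E]
  m57 ⊆ 111-01,1110--
  m58 ⊆ -11-10,11--10,1110--
  m61 ⊆ 1-1101,111-01
  m62 ⊆ -11-10,11--10
E = {-11-10, 00--01, 000-10, 010-11, 10-011, 10110-, 11--10, 1101-0, 1110--}
Petrick residual → -00110, 0-0001, 00111-, 1-1101
Cover = b'c'def' + bcef' + a'c'd'e'f + a'b'e'f + a'b'c'ef' + a'b'cde + a'bc'ef + acde'f + ab'd'ef + ab'cde' + abef' + abc'df' + abcd'  |cover|=13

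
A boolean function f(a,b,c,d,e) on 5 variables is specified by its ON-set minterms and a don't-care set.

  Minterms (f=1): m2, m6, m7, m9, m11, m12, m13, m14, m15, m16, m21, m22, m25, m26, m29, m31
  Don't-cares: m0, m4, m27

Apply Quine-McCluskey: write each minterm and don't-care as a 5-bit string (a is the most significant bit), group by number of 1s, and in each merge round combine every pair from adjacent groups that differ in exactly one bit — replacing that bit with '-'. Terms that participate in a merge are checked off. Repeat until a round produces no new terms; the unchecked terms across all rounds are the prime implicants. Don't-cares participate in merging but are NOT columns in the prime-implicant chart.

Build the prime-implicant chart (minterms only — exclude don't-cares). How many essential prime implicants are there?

7

[col 0] 00000*, 00010*, 00100*, 00110*, 00111*, 01001*, 01011*, 01100*, 01101*, 01110*, 01111*, 10000*, 10101*, 10110*, 11001*, 11010*, 11011*, 11101*, 11111*
[col 1] -0000, -0110, -1001*, -1011*, -1101*, -1111*, 0-100*, 0-110*, 0-111*, 00-00*, 00-10*, 000-0*, 001-0*, 0011-*, 01-01*, 01-11*, 010-1*, 011-0*, 011-1*, 0110-*, 0111-*, 1-101, 11-01*, 11-11*, 110-1*, 1101-, 111-1*
[col 2] -1-01*, -1-11*, -10-1*, -11-1*, 0-1-0, 0-11-, 00--0, 01--1*, 011--, 11--1*
[col 3] -1--1
Prime implicants: -0000, -0110, -1--1, 0-1-0, 0-11-, 00--0, 011--, 1-101, 1101-
PI chart (minterm → PIs covering it):
  2 | 00--0  (sole → essential)
  6 | -0110,0-1-0,0-11-,00--0
  7 | 0-11-  (sole → essential)
  9 | -1--1  (sole → essential)
  11 | -1--1  (sole → essential)
  12 | 0-1-0,011--
  13 | -1--1,011--
  14 | 0-1-0,0-11-,011--
  15 | -1--1,0-11-,011--
  16 | -0000  (sole → essential)
  21 | 1-101  (sole → essential)
  22 | -0110  (sole → essential)
  25 | -1--1  (sole → essential)
  26 | 1101-  (sole → essential)
  29 | -1--1,1-101
  31 | -1--1  (sole → essential)
Essential prime implicants: -0000, -0110, -1--1, 0-11-, 00--0, 1-101, 1101-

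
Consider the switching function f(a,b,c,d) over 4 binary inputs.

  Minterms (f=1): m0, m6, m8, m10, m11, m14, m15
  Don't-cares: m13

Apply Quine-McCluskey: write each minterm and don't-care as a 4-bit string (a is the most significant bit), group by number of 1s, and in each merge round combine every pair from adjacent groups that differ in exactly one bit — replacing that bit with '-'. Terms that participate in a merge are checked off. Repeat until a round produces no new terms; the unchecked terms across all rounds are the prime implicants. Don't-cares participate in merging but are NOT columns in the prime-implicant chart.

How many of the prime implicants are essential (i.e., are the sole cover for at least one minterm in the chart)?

3

[col 0] 0000*, 0110*, 1000*, 1010*, 1011*, 1101*, 1110*, 1111*
[col 1] -000, -110, 1-10*, 1-11*, 10-0, 101-*, 11-1, 111-*
[col 2] 1-1-
Prime implicants: -000, -110, 1-1-, 10-0, 11-1
PI chart (minterm → PIs covering it):
  0 | -000  (sole → essential)
  6 | -110  (sole → essential)
  8 | -000,10-0
  10 | 1-1-,10-0
  11 | 1-1-  (sole → essential)
  14 | -110,1-1-
  15 | 1-1-,11-1
Essential prime implicants: -000, -110, 1-1-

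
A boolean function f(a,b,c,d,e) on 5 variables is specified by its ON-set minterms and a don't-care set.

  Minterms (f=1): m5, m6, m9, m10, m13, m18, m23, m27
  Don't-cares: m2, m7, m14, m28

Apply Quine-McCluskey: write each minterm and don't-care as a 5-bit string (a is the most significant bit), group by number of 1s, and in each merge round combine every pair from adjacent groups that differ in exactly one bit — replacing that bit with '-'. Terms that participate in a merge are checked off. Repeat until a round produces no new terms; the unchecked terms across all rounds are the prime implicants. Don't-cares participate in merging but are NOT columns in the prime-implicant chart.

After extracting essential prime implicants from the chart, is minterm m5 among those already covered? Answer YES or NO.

NO

[col 0] 00010*, 00101*, 00110*, 00111*, 01001*, 01010*, 01101*, 01110*, 10010*, 10111*, 11011, 11100
[col 1] -0010, -0111, 0-010*, 0-101, 0-110*, 00-10*, 001-1, 0011-, 01-01, 01-10*
[col 2] 0--10
Prime implicants: -0010, -0111, 0--10, 0-101, 001-1, 0011-, 01-01, 11011, 11100
PI chart (minterm → PIs covering it):
  5 | 0-101,001-1
  6 | 0--10,0011-
  9 | 01-01  (sole → essential)
  10 | 0--10  (sole → essential)
  13 | 0-101,01-01
  18 | -0010  (sole → essential)
  23 | -0111  (sole → essential)
  27 | 11011  (sole → essential)
Essential prime implicants: -0010, -0111, 0--10, 01-01, 11011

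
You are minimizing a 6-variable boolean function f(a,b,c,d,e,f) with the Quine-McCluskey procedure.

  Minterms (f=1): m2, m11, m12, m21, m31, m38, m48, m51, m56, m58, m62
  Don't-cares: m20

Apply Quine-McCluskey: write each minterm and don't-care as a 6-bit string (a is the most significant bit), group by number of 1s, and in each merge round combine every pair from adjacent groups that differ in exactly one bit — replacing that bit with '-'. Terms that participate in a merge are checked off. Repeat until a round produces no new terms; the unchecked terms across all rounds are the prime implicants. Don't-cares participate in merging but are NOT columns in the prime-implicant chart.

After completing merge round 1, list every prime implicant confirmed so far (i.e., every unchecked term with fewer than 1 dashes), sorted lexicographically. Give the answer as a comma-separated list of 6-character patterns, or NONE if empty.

size-2^0 implicants → 000010  001011  001100  010100(✓)  010101(✓)  011111  100110  110000(✓)  110011  111000(✓)  111010(✓)  111110(✓)
size-2^1 implicants → 01010-  11-000  111-10  1110-0
Unchecked terms (primes): 000010, 001011, 001100, 01010-, 011111, 100110, 11-000, 110011, 111-10, 1110-0

000010, 001011, 001100, 011111, 100110, 110011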